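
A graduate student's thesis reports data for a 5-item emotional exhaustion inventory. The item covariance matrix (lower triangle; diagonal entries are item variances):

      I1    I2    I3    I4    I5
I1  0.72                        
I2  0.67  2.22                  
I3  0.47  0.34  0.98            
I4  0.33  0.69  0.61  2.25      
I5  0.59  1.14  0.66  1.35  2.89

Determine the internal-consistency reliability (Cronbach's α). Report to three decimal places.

ΣVar(i) = 0.72 + 2.22 + 0.98 + 2.25 + 2.89 = 9.06
Σ_{i<j} σ_ij = 6.85
total variance = 9.06 + 2 × 6.85 = 22.76
α = (k/(k−1))·(1 − ΣVar(i)/total variance) = (5/4)·(1 − 9.06/22.76) = 0.752

α = 0.752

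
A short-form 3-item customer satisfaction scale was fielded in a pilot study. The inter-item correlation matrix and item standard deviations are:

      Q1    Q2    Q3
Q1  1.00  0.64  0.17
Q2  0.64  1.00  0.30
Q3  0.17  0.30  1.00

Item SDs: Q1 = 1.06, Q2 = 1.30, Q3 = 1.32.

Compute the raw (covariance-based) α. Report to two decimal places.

α = 0.63

Σσ²ᵢ = 1.06² + 1.30² + 1.32² = 4.5560
Covariances σ_ij = r_ij · s_i · s_j:
  σ(Q1,Q2) = 0.64 × 1.06 × 1.30 = 0.8819
  σ(Q1,Q3) = 0.17 × 1.06 × 1.32 = 0.2379
  σ(Q2,Q3) = 0.30 × 1.30 × 1.32 = 0.5148
σ²_T = Σσ²ᵢ + 2·Σσ_ij = 4.5560 + 2 × 1.6346 = 7.8252
α = (3/2)·(1 − 4.5560/7.8252) = 0.63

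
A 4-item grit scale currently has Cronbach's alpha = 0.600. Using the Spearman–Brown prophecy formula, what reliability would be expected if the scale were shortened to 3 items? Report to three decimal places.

Length factor m = 3/4 = 0.7500
α' = m·α / (1 − (1−m)·α)
   = 3/4 × 0.600 / (1 − (1 − 3/4) × 0.600)
   = 0.4500 / 0.8500 = 0.529

predicted reliability = 0.529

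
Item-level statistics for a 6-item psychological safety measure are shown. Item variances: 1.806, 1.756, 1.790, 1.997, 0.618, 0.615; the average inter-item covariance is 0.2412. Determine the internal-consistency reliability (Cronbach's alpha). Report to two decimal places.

sum of item variances = 1.806 + 1.756 + 1.790 + 1.997 + 0.618 + 0.615 = 8.582
Sum of the 15 distinct covariances = 15 × 0.2412 = 3.6180
Var(T) = sum of item variances + 2·Σcov = 8.582 + 2 × 3.6180 = 15.8180
α = (6/5)·(1 − 8.582/15.8180) = 0.55

Cronbach's alpha = 0.55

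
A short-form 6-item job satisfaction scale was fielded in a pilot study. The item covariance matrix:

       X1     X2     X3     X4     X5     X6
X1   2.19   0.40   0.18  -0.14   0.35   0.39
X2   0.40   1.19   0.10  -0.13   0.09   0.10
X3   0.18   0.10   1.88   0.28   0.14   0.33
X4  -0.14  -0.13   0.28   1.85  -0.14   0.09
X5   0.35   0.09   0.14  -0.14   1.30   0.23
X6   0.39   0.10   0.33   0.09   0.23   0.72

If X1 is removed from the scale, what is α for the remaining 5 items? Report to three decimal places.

Remaining items: X2, X3, X4, X5, X6 (k = 5).
Σσ²ᵢ = 1.19 + 1.88 + 1.85 + 1.30 + 0.72 = 6.94
σ²_T = 6.94 + 2 × 1.09 = 9.12
α (item deleted) = (5/4)·(1 − 6.94/9.12) = 0.299

α = 0.299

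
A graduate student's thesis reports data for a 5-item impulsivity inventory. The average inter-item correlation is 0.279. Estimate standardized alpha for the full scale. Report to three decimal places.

standardized alpha = 0.659

Standardized α = k·r̄ / (1 + (k−1)·r̄) = 5 × 0.279 / (1 + 4 × 0.279)
  = 1.3950 / 2.1160 = 0.659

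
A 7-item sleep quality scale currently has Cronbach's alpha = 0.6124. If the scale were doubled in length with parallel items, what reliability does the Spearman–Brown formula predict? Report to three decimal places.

predicted reliability = 0.760

Length factor m = 2
α' = m·α / (1 + (m−1)·α)
   = 2 × 0.6124 / (1 + (2 − 1) × 0.6124)
   = 1.2248 / 1.6124 = 0.760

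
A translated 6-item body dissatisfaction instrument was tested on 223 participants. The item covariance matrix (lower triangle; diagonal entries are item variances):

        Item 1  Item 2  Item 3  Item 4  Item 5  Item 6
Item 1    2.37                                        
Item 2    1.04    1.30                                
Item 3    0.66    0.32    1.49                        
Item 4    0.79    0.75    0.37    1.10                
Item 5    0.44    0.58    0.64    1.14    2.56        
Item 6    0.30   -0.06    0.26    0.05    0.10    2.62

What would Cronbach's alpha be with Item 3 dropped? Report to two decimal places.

Cronbach's alpha = 0.63

Remaining items: Item 1, Item 2, Item 4, Item 5, Item 6 (k = 5).
sum of item variances = 2.37 + 1.30 + 1.10 + 2.56 + 2.62 = 9.95
Var(T) = 9.95 + 2 × 5.13 = 20.21
α (item deleted) = (5/4)·(1 − 9.95/20.21) = 0.63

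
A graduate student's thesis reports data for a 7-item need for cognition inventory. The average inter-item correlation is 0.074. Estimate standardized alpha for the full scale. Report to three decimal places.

standardized alpha = 0.359

Standardized α = k·r̄ / (1 + (k−1)·r̄) = 7 × 0.074 / (1 + 6 × 0.074)
  = 0.5180 / 1.4440 = 0.359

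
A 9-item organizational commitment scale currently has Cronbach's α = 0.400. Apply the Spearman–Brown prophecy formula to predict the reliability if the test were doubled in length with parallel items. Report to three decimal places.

Length factor m = 2
α' = m·α / (1 + (m−1)·α)
   = 2 × 0.400 / (1 + (2 − 1) × 0.400)
   = 0.8000 / 1.4000 = 0.571

predicted reliability = 0.571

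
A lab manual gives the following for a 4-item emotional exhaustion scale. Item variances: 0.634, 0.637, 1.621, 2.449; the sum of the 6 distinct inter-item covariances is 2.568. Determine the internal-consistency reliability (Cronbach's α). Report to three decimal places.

Cronbach's α = 0.654

Σσᵢ² = 0.634 + 0.637 + 1.621 + 2.449 = 5.341
Sum of distinct covariances = 2.568
Var(T) = Σσᵢ² + 2·Σcov = 5.341 + 2 × 2.568 = 10.477
α = (4/3)·(1 − 5.341/10.477) = 0.654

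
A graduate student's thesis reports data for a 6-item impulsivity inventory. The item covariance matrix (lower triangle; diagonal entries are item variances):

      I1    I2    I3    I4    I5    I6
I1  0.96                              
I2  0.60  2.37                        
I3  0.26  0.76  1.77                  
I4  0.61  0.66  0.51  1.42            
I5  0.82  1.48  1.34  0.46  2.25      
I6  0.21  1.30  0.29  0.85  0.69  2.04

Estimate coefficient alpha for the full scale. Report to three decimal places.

α = 0.801

Σσ²ᵢ = 0.96 + 2.37 + 1.77 + 1.42 + 2.25 + 2.04 = 10.81
Sum of the distinct covariances = 10.84
total variance = 10.81 + 2 × 10.84 = 32.49
α = (k/(k−1))·(1 − Σσ²ᵢ/total variance) = (6/5)·(1 − 10.81/32.49) = 0.801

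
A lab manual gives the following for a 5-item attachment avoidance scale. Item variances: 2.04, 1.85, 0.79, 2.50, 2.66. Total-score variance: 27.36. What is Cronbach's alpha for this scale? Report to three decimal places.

sum of item variances = 2.04 + 1.85 + 0.79 + 2.50 + 2.66 = 9.84
α = (k/(k−1))·(1 − sum of item variances/Var(T)) = (5/4)·(1 − 9.84/27.36) = 0.800

α = 0.800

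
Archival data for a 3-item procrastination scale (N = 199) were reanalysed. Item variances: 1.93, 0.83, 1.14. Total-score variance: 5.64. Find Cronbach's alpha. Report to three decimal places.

sum of item variances = 1.93 + 0.83 + 1.14 = 3.90
α = (k/(k−1))·(1 − sum of item variances/σ²_T) = (3/2)·(1 − 3.90/5.64) = 0.463

Cronbach's alpha = 0.463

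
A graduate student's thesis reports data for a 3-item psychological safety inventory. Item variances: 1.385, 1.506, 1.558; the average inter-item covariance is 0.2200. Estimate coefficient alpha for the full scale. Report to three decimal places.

Σσ²ᵢ = 1.385 + 1.506 + 1.558 = 4.449
Sum of the 3 distinct covariances = 3 × 0.2200 = 0.6600
Var(T) = Σσ²ᵢ + 2·Σcov = 4.449 + 2 × 0.6600 = 5.7690
α = (3/2)·(1 − 4.449/5.7690) = 0.343

coefficient alpha = 0.343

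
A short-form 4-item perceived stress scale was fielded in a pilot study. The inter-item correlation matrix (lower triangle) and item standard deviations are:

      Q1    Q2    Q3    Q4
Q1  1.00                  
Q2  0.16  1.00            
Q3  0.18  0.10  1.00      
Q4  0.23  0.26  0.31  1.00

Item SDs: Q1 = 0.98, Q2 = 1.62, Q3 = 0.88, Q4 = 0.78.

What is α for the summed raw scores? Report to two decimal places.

Σσ²ᵢ = 0.98² + 1.62² + 0.88² + 0.78² = 4.9676
Covariances σ_ij = r_ij · s_i · s_j:
  σ(Q1,Q2) = 0.16 × 0.98 × 1.62 = 0.2540
  σ(Q1,Q3) = 0.18 × 0.98 × 0.88 = 0.1552
  σ(Q1,Q4) = 0.23 × 0.98 × 0.78 = 0.1758
  σ(Q2,Q3) = 0.10 × 1.62 × 0.88 = 0.1426
  σ(Q2,Q4) = 0.26 × 1.62 × 0.78 = 0.3285
  σ(Q3,Q4) = 0.31 × 0.88 × 0.78 = 0.2128
σ²_T = Σσ²ᵢ + 2·Σσ_ij = 4.9676 + 2 × 1.2689 = 7.5054
α = (4/3)·(1 − 4.9676/7.5054) = 0.45

α = 0.45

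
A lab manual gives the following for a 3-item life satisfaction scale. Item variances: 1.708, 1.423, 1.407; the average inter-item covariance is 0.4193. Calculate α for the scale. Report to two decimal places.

sum of item variances = 1.708 + 1.423 + 1.407 = 4.538
Sum of the 3 distinct covariances = 3 × 0.4193 = 1.2579
total variance = sum of item variances + 2·Σcov = 4.538 + 2 × 1.2579 = 7.0538
α = (3/2)·(1 − 4.538/7.0538) = 0.53

α = 0.53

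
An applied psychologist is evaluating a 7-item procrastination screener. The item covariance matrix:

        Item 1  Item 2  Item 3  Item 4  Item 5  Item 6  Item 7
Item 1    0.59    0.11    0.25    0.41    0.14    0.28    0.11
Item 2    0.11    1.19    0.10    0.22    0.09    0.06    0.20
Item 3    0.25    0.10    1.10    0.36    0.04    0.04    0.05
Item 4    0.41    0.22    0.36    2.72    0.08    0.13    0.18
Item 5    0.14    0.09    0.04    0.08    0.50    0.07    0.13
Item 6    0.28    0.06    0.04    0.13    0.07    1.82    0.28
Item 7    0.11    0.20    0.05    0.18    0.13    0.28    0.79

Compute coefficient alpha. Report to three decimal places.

sum of item variances = 0.59 + 1.19 + 1.10 + 2.72 + 0.50 + 1.82 + 0.79 = 8.71
Sum of the distinct covariances = 3.33
total variance = 8.71 + 2 × 3.33 = 15.37
α = (k/(k−1))·(1 − sum of item variances/total variance) = (7/6)·(1 − 8.71/15.37) = 0.506

α = 0.506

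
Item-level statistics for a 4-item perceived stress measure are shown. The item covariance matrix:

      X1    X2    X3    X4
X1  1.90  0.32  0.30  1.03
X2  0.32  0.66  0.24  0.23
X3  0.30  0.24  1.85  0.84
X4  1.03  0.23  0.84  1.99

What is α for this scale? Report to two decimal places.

α = 0.64

Σσ²ᵢ = 1.90 + 0.66 + 1.85 + 1.99 = 6.40
Sum of the distinct covariances = 2.96
σ²_total = 6.40 + 2 × 2.96 = 12.32
α = (k/(k−1))·(1 − Σσ²ᵢ/σ²_total) = (4/3)·(1 − 6.40/12.32) = 0.64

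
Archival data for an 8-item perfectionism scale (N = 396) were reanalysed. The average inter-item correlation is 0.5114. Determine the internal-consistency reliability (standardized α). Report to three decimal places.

α = 0.893

Standardized α = k·r̄ / (1 + (k−1)·r̄) = 8 × 0.5114 / (1 + 7 × 0.5114)
  = 4.0912 / 4.5798 = 0.893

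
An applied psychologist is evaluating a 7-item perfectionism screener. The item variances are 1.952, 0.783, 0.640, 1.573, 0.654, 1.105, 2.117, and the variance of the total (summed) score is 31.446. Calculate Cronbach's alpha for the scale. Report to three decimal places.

α = 0.839

ΣVar(i) = 1.952 + 0.783 + 0.640 + 1.573 + 0.654 + 1.105 + 2.117 = 8.824
α = (k/(k−1))·(1 − ΣVar(i)/σ²_T) = (7/6)·(1 − 8.824/31.446) = 0.839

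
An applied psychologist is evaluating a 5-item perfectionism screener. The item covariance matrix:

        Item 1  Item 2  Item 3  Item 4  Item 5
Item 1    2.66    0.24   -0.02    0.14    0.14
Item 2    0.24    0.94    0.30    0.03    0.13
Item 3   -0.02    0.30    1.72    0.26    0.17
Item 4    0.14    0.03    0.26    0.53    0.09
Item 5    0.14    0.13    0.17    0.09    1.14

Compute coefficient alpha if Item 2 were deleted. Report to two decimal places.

coefficient alpha = 0.27

Remaining items: Item 1, Item 3, Item 4, Item 5 (k = 4).
Σσᵢ² = 2.66 + 1.72 + 0.53 + 1.14 = 6.05
total variance = 6.05 + 2 × 0.78 = 7.61
α (item deleted) = (4/3)·(1 − 6.05/7.61) = 0.27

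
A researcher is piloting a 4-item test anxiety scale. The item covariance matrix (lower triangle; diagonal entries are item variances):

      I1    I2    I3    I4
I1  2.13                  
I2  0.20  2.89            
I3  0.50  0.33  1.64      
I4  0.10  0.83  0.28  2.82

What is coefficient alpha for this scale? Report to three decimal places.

Σσᵢ² = 2.13 + 2.89 + 1.64 + 2.82 = 9.48
Σ_{i<j} σ_ij = 2.24
σ²_total = 9.48 + 2 × 2.24 = 13.96
α = (k/(k−1))·(1 − Σσᵢ²/σ²_total) = (4/3)·(1 − 9.48/13.96) = 0.428

α = 0.428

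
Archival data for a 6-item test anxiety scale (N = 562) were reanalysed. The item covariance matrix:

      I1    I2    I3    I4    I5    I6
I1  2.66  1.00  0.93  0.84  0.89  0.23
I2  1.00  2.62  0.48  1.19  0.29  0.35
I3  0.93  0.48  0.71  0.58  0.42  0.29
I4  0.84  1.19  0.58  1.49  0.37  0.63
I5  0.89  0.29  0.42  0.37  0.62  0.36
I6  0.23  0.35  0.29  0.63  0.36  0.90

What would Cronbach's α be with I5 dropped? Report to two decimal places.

Cronbach's α = 0.76

Remaining items: I1, I2, I3, I4, I6 (k = 5).
Σσ²ᵢ = 2.66 + 2.62 + 0.71 + 1.49 + 0.90 = 8.38
σ²_T = 8.38 + 2 × 6.52 = 21.42
α (item deleted) = (5/4)·(1 − 8.38/21.42) = 0.76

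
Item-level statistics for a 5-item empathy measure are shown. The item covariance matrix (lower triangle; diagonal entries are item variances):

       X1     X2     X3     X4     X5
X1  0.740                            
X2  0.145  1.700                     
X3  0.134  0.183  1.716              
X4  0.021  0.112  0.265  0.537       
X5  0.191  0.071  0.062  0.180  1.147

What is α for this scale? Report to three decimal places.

Σσᵢ² = 0.740 + 1.700 + 1.716 + 0.537 + 1.147 = 5.840
Sum of off-diagonal covariances = 1.364
σ²_total = 5.840 + 2 × 1.364 = 8.568
α = (k/(k−1))·(1 − Σσᵢ²/σ²_total) = (5/4)·(1 − 5.840/8.568) = 0.398

α = 0.398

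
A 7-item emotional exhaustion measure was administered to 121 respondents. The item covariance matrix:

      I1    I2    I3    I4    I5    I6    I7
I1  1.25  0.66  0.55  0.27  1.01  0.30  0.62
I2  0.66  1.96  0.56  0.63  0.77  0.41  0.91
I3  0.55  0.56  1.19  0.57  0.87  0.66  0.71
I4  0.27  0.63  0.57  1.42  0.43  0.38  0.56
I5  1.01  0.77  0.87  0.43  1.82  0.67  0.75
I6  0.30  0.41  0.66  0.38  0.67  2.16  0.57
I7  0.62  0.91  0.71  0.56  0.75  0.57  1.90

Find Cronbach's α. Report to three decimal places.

α = 0.802

sum of item variances = 1.25 + 1.96 + 1.19 + 1.42 + 1.82 + 2.16 + 1.90 = 11.70
Σ_{i<j} σ_ij = 12.86
total variance = 11.70 + 2 × 12.86 = 37.42
α = (k/(k−1))·(1 − sum of item variances/total variance) = (7/6)·(1 − 11.70/37.42) = 0.802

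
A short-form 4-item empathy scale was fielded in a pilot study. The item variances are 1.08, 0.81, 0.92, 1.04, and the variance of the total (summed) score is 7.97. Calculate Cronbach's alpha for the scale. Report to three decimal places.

Cronbach's alpha = 0.689

Σσ²ᵢ = 1.08 + 0.81 + 0.92 + 1.04 = 3.85
α = (k/(k−1))·(1 − Σσ²ᵢ/Var(T)) = (4/3)·(1 − 3.85/7.97) = 0.689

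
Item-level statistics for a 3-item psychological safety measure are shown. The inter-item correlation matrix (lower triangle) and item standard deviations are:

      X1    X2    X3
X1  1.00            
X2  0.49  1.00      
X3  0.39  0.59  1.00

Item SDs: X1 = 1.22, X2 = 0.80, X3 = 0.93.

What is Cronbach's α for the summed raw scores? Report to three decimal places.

Σσ²ᵢ = 1.22² + 0.80² + 0.93² = 2.9933
Covariances σ_ij = r_ij · s_i · s_j:
  σ(X1,X2) = 0.49 × 1.22 × 0.80 = 0.4782
  σ(X1,X3) = 0.39 × 1.22 × 0.93 = 0.4425
  σ(X2,X3) = 0.59 × 0.80 × 0.93 = 0.4390
σ²_T = Σσ²ᵢ + 2·Σσ_ij = 2.9933 + 2 × 1.3597 = 5.7127
α = (3/2)·(1 − 2.9933/5.7127) = 0.714

α = 0.714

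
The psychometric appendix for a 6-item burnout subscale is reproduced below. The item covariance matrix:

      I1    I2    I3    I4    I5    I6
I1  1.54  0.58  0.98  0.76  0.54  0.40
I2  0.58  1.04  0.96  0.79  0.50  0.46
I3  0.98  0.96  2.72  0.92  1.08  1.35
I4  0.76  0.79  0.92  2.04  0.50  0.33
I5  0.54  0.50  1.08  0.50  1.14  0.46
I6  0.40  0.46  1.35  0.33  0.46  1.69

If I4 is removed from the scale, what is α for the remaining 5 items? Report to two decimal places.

α = 0.80

Remaining items: I1, I2, I3, I5, I6 (k = 5).
sum of item variances = 1.54 + 1.04 + 2.72 + 1.14 + 1.69 = 8.13
Var(T) = 8.13 + 2 × 7.31 = 22.75
α (item deleted) = (5/4)·(1 − 8.13/22.75) = 0.80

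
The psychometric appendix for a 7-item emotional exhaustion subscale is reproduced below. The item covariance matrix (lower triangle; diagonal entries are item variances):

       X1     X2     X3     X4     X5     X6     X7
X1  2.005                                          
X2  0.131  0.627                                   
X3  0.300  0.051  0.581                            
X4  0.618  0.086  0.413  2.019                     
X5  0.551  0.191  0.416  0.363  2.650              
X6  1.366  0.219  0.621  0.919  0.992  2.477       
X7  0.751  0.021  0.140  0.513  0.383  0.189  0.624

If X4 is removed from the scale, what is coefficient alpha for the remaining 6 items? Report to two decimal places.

coefficient alpha = 0.70

Remaining items: X1, X2, X3, X5, X6, X7 (k = 6).
Σσᵢ² = 2.005 + 0.627 + 0.581 + 2.650 + 2.477 + 0.624 = 8.964
Var(T) = 8.964 + 2 × 6.322 = 21.608
α (item deleted) = (6/5)·(1 − 8.964/21.608) = 0.70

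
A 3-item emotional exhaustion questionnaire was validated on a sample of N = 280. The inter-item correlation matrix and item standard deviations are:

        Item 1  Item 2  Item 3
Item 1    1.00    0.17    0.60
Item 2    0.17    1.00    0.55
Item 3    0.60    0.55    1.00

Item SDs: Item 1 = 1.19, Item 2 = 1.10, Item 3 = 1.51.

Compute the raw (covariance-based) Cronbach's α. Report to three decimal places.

Σσ²ᵢ = 1.19² + 1.10² + 1.51² = 4.9062
Covariances σ_ij = r_ij · s_i · s_j:
  σ(Item 1,Item 2) = 0.17 × 1.19 × 1.10 = 0.2225
  σ(Item 1,Item 3) = 0.60 × 1.19 × 1.51 = 1.0781
  σ(Item 2,Item 3) = 0.55 × 1.10 × 1.51 = 0.9136
σ²_T = Σσ²ᵢ + 2·Σσ_ij = 4.9062 + 2 × 2.2142 = 9.3346
α = (3/2)·(1 − 4.9062/9.3346) = 0.712

Cronbach's α = 0.712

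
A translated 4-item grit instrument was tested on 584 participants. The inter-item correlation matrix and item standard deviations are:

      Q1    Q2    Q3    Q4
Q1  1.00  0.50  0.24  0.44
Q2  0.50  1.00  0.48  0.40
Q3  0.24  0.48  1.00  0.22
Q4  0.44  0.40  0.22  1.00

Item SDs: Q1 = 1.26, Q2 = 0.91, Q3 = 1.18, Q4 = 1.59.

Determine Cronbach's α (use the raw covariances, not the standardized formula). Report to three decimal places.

α = 0.682

Σσ²ᵢ = 1.26² + 0.91² + 1.18² + 1.59² = 6.3362
Covariances σ_ij = r_ij · s_i · s_j:
  σ(Q1,Q2) = 0.50 × 1.26 × 0.91 = 0.5733
  σ(Q1,Q3) = 0.24 × 1.26 × 1.18 = 0.3568
  σ(Q1,Q4) = 0.44 × 1.26 × 1.59 = 0.8815
  σ(Q2,Q3) = 0.48 × 0.91 × 1.18 = 0.5154
  σ(Q2,Q4) = 0.40 × 0.91 × 1.59 = 0.5788
  σ(Q3,Q4) = 0.22 × 1.18 × 1.59 = 0.4128
σ²_T = Σσ²ᵢ + 2·Σσ_ij = 6.3362 + 2 × 3.3186 = 12.9734
α = (4/3)·(1 − 6.3362/12.9734) = 0.682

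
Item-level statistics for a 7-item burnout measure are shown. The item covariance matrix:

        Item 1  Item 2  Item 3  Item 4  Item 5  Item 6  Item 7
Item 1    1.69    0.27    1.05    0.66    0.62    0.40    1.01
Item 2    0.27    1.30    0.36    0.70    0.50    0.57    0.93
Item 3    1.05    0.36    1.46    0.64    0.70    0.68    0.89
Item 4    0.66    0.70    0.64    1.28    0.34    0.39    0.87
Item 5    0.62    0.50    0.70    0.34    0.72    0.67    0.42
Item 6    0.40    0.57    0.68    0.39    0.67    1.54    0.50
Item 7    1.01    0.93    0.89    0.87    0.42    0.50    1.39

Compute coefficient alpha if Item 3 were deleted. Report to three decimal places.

Remaining items: Item 1, Item 2, Item 4, Item 5, Item 6, Item 7 (k = 6).
sum of item variances = 1.69 + 1.30 + 1.28 + 0.72 + 1.54 + 1.39 = 7.92
Var(T) = 7.92 + 2 × 8.85 = 25.62
α (item deleted) = (6/5)·(1 − 7.92/25.62) = 0.829

coefficient alpha = 0.829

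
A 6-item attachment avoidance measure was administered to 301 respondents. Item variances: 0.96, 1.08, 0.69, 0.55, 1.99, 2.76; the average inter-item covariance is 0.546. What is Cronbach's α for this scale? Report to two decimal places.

α = 0.81

Σσ²ᵢ = 0.96 + 1.08 + 0.69 + 0.55 + 1.99 + 2.76 = 8.03
Sum of the 15 distinct covariances = 15 × 0.546 = 8.190
σ²_T = Σσ²ᵢ + 2·Σcov = 8.03 + 2 × 8.190 = 24.410
α = (6/5)·(1 − 8.03/24.410) = 0.81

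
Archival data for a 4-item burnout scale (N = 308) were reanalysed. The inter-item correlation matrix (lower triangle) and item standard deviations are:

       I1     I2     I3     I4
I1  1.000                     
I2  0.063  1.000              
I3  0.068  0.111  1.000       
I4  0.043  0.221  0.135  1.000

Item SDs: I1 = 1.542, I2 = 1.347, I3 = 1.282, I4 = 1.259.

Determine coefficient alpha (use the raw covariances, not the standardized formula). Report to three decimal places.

Σσ²ᵢ = 1.542² + 1.347² + 1.282² + 1.259² = 7.4208
Covariances σ_ij = r_ij · s_i · s_j:
  σ(I1,I2) = 0.063 × 1.542 × 1.347 = 0.1309
  σ(I1,I3) = 0.068 × 1.542 × 1.282 = 0.1344
  σ(I1,I4) = 0.043 × 1.542 × 1.259 = 0.0835
  σ(I2,I3) = 0.111 × 1.347 × 1.282 = 0.1917
  σ(I2,I4) = 0.221 × 1.347 × 1.259 = 0.3748
  σ(I3,I4) = 0.135 × 1.282 × 1.259 = 0.2179
σ²_T = Σσ²ᵢ + 2·Σσ_ij = 7.4208 + 2 × 1.1332 = 9.6872
α = (4/3)·(1 − 7.4208/9.6872) = 0.312

α = 0.312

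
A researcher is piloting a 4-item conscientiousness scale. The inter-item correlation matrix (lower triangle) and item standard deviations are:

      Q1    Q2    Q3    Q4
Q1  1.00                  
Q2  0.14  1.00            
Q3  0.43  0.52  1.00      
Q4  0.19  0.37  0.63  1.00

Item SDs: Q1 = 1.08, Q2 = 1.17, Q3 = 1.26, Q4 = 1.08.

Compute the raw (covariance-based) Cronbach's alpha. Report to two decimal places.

α = 0.72

Σσ²ᵢ = 1.08² + 1.17² + 1.26² + 1.08² = 5.2893
Covariances σ_ij = r_ij · s_i · s_j:
  σ(Q1,Q2) = 0.14 × 1.08 × 1.17 = 0.1769
  σ(Q1,Q3) = 0.43 × 1.08 × 1.26 = 0.5851
  σ(Q1,Q4) = 0.19 × 1.08 × 1.08 = 0.2216
  σ(Q2,Q3) = 0.52 × 1.17 × 1.26 = 0.7666
  σ(Q2,Q4) = 0.37 × 1.17 × 1.08 = 0.4675
  σ(Q3,Q4) = 0.63 × 1.26 × 1.08 = 0.8573
σ²_T = Σσ²ᵢ + 2·Σσ_ij = 5.2893 + 2 × 3.0750 = 11.4393
α = (4/3)·(1 − 5.2893/11.4393) = 0.72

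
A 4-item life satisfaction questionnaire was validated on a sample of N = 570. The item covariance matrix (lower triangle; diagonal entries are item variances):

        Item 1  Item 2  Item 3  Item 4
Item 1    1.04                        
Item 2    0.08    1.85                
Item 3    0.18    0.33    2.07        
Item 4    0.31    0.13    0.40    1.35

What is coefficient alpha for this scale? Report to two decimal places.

ΣVar(i) = 1.04 + 1.85 + 2.07 + 1.35 = 6.31
Sum of off-diagonal covariances = 1.43
total variance = 6.31 + 2 × 1.43 = 9.17
α = (k/(k−1))·(1 − ΣVar(i)/total variance) = (4/3)·(1 − 6.31/9.17) = 0.42

α = 0.42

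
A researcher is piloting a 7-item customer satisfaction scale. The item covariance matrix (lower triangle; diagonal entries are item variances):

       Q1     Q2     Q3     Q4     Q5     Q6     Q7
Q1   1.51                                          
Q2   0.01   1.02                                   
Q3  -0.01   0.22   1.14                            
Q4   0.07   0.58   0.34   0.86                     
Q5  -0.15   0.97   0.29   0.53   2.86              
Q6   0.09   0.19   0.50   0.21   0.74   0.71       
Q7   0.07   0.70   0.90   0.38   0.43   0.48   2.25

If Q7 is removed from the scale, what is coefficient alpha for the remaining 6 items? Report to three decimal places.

coefficient alpha = 0.637

Remaining items: Q1, Q2, Q3, Q4, Q5, Q6 (k = 6).
sum of item variances = 1.51 + 1.02 + 1.14 + 0.86 + 2.86 + 0.71 = 8.10
total variance = 8.10 + 2 × 4.58 = 17.26
α (item deleted) = (6/5)·(1 − 8.10/17.26) = 0.637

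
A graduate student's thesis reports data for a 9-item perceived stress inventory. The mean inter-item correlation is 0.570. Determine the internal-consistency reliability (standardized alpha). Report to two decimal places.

Standardized α = k·r̄ / (1 + (k−1)·r̄) = 9 × 0.570 / (1 + 8 × 0.570)
  = 5.1300 / 5.5600 = 0.92

standardized alpha = 0.92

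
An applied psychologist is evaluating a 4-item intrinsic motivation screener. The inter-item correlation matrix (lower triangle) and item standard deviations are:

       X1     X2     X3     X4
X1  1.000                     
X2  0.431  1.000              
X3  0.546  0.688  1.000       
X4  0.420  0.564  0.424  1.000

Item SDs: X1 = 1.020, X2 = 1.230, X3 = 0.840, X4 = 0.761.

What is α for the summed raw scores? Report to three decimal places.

Σσ²ᵢ = 1.020² + 1.230² + 0.840² + 0.761² = 3.8380
Covariances σ_ij = r_ij · s_i · s_j:
  σ(X1,X2) = 0.431 × 1.020 × 1.230 = 0.5407
  σ(X1,X3) = 0.546 × 1.020 × 0.840 = 0.4678
  σ(X1,X4) = 0.420 × 1.020 × 0.761 = 0.3260
  σ(X2,X3) = 0.688 × 1.230 × 0.840 = 0.7108
  σ(X2,X4) = 0.564 × 1.230 × 0.761 = 0.5279
  σ(X3,X4) = 0.424 × 0.840 × 0.761 = 0.2710
σ²_T = Σσ²ᵢ + 2·Σσ_ij = 3.8380 + 2 × 2.8442 = 9.5264
α = (4/3)·(1 − 3.8380/9.5264) = 0.796

α = 0.796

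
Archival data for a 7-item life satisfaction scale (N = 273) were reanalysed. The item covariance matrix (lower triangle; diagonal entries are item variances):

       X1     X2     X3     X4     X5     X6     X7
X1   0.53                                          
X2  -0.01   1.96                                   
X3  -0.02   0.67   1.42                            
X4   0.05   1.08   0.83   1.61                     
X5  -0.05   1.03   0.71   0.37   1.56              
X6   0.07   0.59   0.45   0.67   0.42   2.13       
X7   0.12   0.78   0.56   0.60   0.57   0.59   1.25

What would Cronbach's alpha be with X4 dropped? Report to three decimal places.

Remaining items: X1, X2, X3, X5, X6, X7 (k = 6).
Σσ²ᵢ = 0.53 + 1.96 + 1.42 + 1.56 + 2.13 + 1.25 = 8.85
σ²_T = 8.85 + 2 × 6.48 = 21.81
α (item deleted) = (6/5)·(1 − 8.85/21.81) = 0.713

α = 0.713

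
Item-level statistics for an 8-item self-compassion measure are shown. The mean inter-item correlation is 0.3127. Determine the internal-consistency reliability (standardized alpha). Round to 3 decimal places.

Standardized α = k·r̄ / (1 + (k−1)·r̄) = 8 × 0.3127 / (1 + 7 × 0.3127)
  = 2.5016 / 3.1889 = 0.784

standardized alpha = 0.784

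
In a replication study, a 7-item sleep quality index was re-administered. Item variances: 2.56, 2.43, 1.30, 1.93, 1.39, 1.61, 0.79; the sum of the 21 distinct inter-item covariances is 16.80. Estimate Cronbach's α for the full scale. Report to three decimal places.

Cronbach's α = 0.859

sum of item variances = 2.56 + 2.43 + 1.30 + 1.93 + 1.39 + 1.61 + 0.79 = 12.01
Sum of distinct covariances = 16.80
Var(T) = sum of item variances + 2·Σcov = 12.01 + 2 × 16.80 = 45.61
α = (7/6)·(1 − 12.01/45.61) = 0.859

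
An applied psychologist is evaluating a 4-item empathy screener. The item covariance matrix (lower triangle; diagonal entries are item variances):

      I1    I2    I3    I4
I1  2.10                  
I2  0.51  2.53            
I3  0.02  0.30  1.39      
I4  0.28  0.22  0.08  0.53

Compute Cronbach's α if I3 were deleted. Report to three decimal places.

Remaining items: I1, I2, I4 (k = 3).
sum of item variances = 2.10 + 2.53 + 0.53 = 5.16
Var(T) = 5.16 + 2 × 1.01 = 7.18
α (item deleted) = (3/2)·(1 − 5.16/7.18) = 0.422

α = 0.422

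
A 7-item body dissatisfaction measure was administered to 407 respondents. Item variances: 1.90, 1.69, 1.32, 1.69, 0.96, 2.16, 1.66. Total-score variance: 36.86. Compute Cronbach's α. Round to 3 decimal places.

Σσᵢ² = 1.90 + 1.69 + 1.32 + 1.69 + 0.96 + 2.16 + 1.66 = 11.38
α = (k/(k−1))·(1 − Σσᵢ²/σ²_total) = (7/6)·(1 − 11.38/36.86) = 0.806

α = 0.806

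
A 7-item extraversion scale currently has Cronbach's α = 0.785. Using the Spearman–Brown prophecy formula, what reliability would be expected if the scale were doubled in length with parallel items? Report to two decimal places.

Length factor m = 2
α' = m·α / (1 + (m−1)·α)
   = 2 × 0.785 / (1 + (2 − 1) × 0.785)
   = 1.5700 / 1.7850 = 0.88

predicted reliability = 0.88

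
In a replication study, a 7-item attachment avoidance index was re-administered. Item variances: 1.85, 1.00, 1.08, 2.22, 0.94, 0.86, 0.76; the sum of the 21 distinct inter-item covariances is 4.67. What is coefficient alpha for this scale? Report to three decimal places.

Σσᵢ² = 1.85 + 1.00 + 1.08 + 2.22 + 0.94 + 0.86 + 0.76 = 8.71
Sum of distinct covariances = 4.67
σ²_T = Σσᵢ² + 2·Σcov = 8.71 + 2 × 4.67 = 18.05
α = (7/6)·(1 − 8.71/18.05) = 0.604

coefficient alpha = 0.604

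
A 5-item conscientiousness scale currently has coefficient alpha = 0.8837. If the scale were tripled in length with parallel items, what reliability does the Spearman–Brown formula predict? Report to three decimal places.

Length factor m = 3
α' = m·α / (1 + (m−1)·α)
   = 3 × 0.8837 / (1 + (3 − 1) × 0.8837)
   = 2.6511 / 2.7674 = 0.958

predicted reliability = 0.958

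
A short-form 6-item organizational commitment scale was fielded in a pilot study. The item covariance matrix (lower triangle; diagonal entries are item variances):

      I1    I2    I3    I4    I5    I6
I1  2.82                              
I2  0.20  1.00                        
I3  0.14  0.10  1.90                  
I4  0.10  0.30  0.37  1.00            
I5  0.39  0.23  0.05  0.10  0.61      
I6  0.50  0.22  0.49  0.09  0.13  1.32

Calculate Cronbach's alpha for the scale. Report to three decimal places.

Σσᵢ² = 2.82 + 1.00 + 1.90 + 1.00 + 0.61 + 1.32 = 8.65
Sum of off-diagonal covariances = 3.41
σ²_T = 8.65 + 2 × 3.41 = 15.47
α = (k/(k−1))·(1 − Σσᵢ²/σ²_T) = (6/5)·(1 − 8.65/15.47) = 0.529

α = 0.529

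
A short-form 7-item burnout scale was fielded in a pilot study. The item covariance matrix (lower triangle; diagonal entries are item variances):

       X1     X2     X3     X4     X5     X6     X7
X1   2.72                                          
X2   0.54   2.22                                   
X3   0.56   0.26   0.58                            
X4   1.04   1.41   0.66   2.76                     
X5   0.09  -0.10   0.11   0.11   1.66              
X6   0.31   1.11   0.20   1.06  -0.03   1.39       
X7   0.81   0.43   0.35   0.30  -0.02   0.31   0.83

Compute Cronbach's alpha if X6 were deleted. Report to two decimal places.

Remaining items: X1, X2, X3, X4, X5, X7 (k = 6).
Σσᵢ² = 2.72 + 2.22 + 0.58 + 2.76 + 1.66 + 0.83 = 10.77
total variance = 10.77 + 2 × 6.55 = 23.87
α (item deleted) = (6/5)·(1 − 10.77/23.87) = 0.66

Cronbach's alpha = 0.66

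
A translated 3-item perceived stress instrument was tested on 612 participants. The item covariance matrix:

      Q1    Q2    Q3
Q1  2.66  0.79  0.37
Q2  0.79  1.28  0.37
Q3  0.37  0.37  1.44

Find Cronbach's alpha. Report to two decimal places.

ΣVar(i) = 2.66 + 1.28 + 1.44 = 5.38
Sum of off-diagonal covariances = 1.53
σ²_total = 5.38 + 2 × 1.53 = 8.44
α = (k/(k−1))·(1 − ΣVar(i)/σ²_total) = (3/2)·(1 − 5.38/8.44) = 0.54

α = 0.54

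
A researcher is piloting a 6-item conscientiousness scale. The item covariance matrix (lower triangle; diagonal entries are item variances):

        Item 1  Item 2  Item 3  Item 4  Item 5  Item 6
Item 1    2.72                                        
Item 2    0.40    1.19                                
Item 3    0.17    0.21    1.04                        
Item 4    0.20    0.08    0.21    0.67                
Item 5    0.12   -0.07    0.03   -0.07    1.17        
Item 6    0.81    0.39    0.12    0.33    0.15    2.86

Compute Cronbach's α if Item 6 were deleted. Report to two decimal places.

Remaining items: Item 1, Item 2, Item 3, Item 4, Item 5 (k = 5).
Σσ²ᵢ = 2.72 + 1.19 + 1.04 + 0.67 + 1.17 = 6.79
σ²_T = 6.79 + 2 × 1.28 = 9.35
α (item deleted) = (5/4)·(1 − 6.79/9.35) = 0.34

Cronbach's α = 0.34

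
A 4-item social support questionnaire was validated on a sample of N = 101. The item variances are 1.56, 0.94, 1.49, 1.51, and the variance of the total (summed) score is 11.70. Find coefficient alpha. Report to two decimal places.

coefficient alpha = 0.71

Σσᵢ² = 1.56 + 0.94 + 1.49 + 1.51 = 5.50
α = (k/(k−1))·(1 − Σσᵢ²/σ²_T) = (4/3)·(1 − 5.50/11.70) = 0.71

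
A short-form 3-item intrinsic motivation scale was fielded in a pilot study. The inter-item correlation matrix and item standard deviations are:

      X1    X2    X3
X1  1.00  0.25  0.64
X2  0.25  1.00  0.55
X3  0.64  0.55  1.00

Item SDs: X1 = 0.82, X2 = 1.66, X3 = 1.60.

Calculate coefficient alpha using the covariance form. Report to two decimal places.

α = 0.70

Σσ²ᵢ = 0.82² + 1.66² + 1.60² = 5.9880
Covariances σ_ij = r_ij · s_i · s_j:
  σ(X1,X2) = 0.25 × 0.82 × 1.66 = 0.3403
  σ(X1,X3) = 0.64 × 0.82 × 1.60 = 0.8397
  σ(X2,X3) = 0.55 × 1.66 × 1.60 = 1.4608
σ²_T = Σσ²ᵢ + 2·Σσ_ij = 5.9880 + 2 × 2.6408 = 11.2696
α = (3/2)·(1 − 5.9880/11.2696) = 0.70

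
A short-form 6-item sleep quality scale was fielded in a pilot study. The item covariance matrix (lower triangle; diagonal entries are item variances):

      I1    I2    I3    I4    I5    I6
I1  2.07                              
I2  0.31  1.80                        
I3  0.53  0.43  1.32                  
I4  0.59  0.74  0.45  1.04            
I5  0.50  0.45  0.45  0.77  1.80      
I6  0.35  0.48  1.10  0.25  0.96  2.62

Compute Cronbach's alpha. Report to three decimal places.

Cronbach's alpha = 0.733

Σσ²ᵢ = 2.07 + 1.80 + 1.32 + 1.04 + 1.80 + 2.62 = 10.65
Σ_{i<j} σ_ij = 8.36
Var(T) = 10.65 + 2 × 8.36 = 27.37
α = (k/(k−1))·(1 − Σσ²ᵢ/Var(T)) = (6/5)·(1 − 10.65/27.37) = 0.733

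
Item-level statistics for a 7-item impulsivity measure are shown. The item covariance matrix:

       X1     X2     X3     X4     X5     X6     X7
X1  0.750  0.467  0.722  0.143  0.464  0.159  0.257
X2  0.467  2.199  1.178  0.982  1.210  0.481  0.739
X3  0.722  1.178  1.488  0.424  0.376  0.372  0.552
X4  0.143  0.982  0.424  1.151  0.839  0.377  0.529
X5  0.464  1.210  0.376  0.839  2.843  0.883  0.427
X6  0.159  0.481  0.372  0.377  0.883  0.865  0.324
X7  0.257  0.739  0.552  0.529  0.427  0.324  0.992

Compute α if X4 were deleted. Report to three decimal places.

Remaining items: X1, X2, X3, X5, X6, X7 (k = 6).
Σσ²ᵢ = 0.750 + 2.199 + 1.488 + 2.843 + 0.865 + 0.992 = 9.137
Var(T) = 9.137 + 2 × 8.611 = 26.359
α (item deleted) = (6/5)·(1 − 9.137/26.359) = 0.784

α = 0.784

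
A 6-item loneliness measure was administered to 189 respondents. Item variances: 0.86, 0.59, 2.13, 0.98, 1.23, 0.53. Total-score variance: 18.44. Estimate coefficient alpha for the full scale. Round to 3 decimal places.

coefficient alpha = 0.789

Σσ²ᵢ = 0.86 + 0.59 + 2.13 + 0.98 + 1.23 + 0.53 = 6.32
α = (k/(k−1))·(1 − Σσ²ᵢ/total variance) = (6/5)·(1 − 6.32/18.44) = 0.789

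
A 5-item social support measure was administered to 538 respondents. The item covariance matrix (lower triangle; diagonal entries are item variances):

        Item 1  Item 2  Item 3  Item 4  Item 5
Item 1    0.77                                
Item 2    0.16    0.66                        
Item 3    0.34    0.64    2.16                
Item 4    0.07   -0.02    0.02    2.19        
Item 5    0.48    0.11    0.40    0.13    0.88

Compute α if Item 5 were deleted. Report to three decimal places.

α = 0.393

Remaining items: Item 1, Item 2, Item 3, Item 4 (k = 4).
sum of item variances = 0.77 + 0.66 + 2.16 + 2.19 = 5.78
Var(T) = 5.78 + 2 × 1.21 = 8.20
α (item deleted) = (4/3)·(1 − 5.78/8.20) = 0.393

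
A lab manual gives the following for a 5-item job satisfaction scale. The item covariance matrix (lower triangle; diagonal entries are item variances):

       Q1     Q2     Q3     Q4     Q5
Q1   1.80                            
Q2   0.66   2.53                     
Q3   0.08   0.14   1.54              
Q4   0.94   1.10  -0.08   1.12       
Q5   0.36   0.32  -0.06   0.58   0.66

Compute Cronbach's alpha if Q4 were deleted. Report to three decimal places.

Remaining items: Q1, Q2, Q3, Q5 (k = 4).
ΣVar(i) = 1.80 + 2.53 + 1.54 + 0.66 = 6.53
σ²_total = 6.53 + 2 × 1.50 = 9.53
α (item deleted) = (4/3)·(1 − 6.53/9.53) = 0.420

α = 0.420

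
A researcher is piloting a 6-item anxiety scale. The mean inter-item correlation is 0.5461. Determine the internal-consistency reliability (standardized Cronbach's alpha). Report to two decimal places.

α = 0.88

Standardized α = k·r̄ / (1 + (k−1)·r̄) = 6 × 0.5461 / (1 + 5 × 0.5461)
  = 3.2766 / 3.7305 = 0.88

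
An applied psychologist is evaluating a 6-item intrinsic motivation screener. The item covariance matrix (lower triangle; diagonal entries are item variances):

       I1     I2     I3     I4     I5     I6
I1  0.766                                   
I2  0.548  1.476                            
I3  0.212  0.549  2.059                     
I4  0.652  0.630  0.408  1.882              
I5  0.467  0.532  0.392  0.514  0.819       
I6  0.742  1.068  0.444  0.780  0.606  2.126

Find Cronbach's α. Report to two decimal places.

sum of item variances = 0.766 + 1.476 + 2.059 + 1.882 + 0.819 + 2.126 = 9.128
Σ_{i<j} σ_ij = 8.544
σ²_T = 9.128 + 2 × 8.544 = 26.216
α = (k/(k−1))·(1 − sum of item variances/σ²_T) = (6/5)·(1 − 9.128/26.216) = 0.78

α = 0.78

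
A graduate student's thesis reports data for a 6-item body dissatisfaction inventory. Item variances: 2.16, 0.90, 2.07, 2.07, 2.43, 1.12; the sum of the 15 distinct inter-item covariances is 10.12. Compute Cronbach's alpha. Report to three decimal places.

α = 0.784

Σσ²ᵢ = 2.16 + 0.90 + 2.07 + 2.07 + 2.43 + 1.12 = 10.75
Sum of distinct covariances = 10.12
σ²_T = Σσ²ᵢ + 2·Σcov = 10.75 + 2 × 10.12 = 30.99
α = (6/5)·(1 − 10.75/30.99) = 0.784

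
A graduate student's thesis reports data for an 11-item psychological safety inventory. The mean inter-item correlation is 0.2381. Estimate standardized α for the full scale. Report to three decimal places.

standardized α = 0.775

Standardized α = k·r̄ / (1 + (k−1)·r̄) = 11 × 0.2381 / (1 + 10 × 0.2381)
  = 2.6191 / 3.3810 = 0.775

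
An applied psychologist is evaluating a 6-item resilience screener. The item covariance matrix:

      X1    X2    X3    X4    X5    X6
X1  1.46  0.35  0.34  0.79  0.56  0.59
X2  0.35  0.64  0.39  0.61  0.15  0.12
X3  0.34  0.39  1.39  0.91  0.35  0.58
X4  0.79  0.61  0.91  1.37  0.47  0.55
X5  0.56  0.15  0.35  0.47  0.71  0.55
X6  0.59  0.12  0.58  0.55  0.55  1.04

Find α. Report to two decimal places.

α = 0.83

Σσ²ᵢ = 1.46 + 0.64 + 1.39 + 1.37 + 0.71 + 1.04 = 6.61
Sum of the distinct covariances = 7.31
Var(T) = 6.61 + 2 × 7.31 = 21.23
α = (k/(k−1))·(1 − Σσ²ᵢ/Var(T)) = (6/5)·(1 − 6.61/21.23) = 0.83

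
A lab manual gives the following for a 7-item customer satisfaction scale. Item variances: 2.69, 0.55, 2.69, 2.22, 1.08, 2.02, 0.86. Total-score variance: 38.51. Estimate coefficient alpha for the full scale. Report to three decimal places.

α = 0.800

Σσᵢ² = 2.69 + 0.55 + 2.69 + 2.22 + 1.08 + 2.02 + 0.86 = 12.11
α = (k/(k−1))·(1 − Σσᵢ²/total variance) = (7/6)·(1 − 12.11/38.51) = 0.800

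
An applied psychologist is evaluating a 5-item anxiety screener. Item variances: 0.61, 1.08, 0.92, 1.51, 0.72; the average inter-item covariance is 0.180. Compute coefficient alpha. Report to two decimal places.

α = 0.53

sum of item variances = 0.61 + 1.08 + 0.92 + 1.51 + 0.72 = 4.84
Sum of the 10 distinct covariances = 10 × 0.180 = 1.800
total variance = sum of item variances + 2·Σcov = 4.84 + 2 × 1.800 = 8.440
α = (5/4)·(1 − 4.84/8.440) = 0.53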